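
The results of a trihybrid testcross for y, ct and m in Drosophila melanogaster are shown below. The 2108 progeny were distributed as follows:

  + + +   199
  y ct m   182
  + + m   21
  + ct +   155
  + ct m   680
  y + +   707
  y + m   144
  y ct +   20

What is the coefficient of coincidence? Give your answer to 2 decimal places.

The two most frequent reciprocal classes, y + + and + ct m, are the parental types, so the F1 was y + + / + ct m.
The two rarest classes, y ct + and + + m, are the double crossovers. Comparing them with the parentals, only the ct allele has switched, so ct is the middle locus and the order is m – ct – y.
m–ct: (299 + 41)/2108 = 0.1613; ct–y: (381 + 41)/2108 = 0.2002.
Expected DCO frequency = 0.1613 × 0.2002 ≈ 0.03229; observed = 41/2108 ≈ 0.01945.
Coefficient of coincidence = 0.01945/0.03229 ≈ 0.60.

0.60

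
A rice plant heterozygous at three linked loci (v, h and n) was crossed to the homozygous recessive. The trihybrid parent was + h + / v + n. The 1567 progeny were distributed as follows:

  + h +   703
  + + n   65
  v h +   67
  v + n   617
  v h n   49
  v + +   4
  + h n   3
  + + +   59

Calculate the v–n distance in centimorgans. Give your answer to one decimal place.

The two rarest classes, + h n and v + +, are the double crossovers. Comparing them with the parentals, only the n allele has switched, so n is the middle locus and the order is h – n – v.
Crossovers in the n–v interval produce the single-crossover classes v h + and + + n (67 + 65 = 132) plus the double crossovers (7).
RF(n–v) = (132 + 7) / 1567 = 139/1567 = 0.0887 → 8.9 centimorgans.

8.9 centimorgans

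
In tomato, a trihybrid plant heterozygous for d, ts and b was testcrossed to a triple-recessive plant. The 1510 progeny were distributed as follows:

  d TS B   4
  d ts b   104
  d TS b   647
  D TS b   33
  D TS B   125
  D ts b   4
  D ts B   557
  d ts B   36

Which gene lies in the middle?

b

The two most frequent reciprocal classes, d TS b and D ts B, are the parental types, so the F1 was d TS b / D ts B.
The two rarest classes, d TS B and D ts b, are the double crossovers. Comparing them with the parentals, only the b allele has switched, so b is the middle locus and the order is d – b – ts.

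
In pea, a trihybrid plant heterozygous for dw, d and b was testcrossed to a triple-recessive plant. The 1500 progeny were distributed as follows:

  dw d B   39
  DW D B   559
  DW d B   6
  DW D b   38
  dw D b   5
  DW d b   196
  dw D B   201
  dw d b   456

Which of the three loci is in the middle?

The two most frequent reciprocal classes, dw d b and DW D B, are the parental types, so the F1 was dw d b / DW D B.
The two rarest classes, dw D b and DW d B, are the double crossovers. Comparing them with the parentals, only the d allele has switched, so d is the middle locus and the order is dw – d – b.

d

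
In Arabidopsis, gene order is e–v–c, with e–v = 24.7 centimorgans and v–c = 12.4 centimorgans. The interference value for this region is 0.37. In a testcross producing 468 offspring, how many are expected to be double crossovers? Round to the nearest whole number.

Map distances give recombination frequencies of 0.247 and 0.124 for the two intervals.
With interference 0.37 (so coincidence = 0.63), expected double-crossover frequency = 0.247 × 0.124 × 0.63 = 0.01930.
Expected number = 0.01930 × 468 = 9.03 ≈ 9.

9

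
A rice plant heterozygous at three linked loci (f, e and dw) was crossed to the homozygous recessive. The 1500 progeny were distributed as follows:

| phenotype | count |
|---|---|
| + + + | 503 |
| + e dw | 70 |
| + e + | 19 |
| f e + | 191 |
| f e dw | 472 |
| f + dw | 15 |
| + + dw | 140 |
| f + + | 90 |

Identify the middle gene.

The two most frequent reciprocal classes, + + + and f e dw, are the parental types, so the F1 was + + + / f e dw.
The two rarest classes, + e + and f + dw, are the double crossovers. Comparing them with the parentals, only the e allele has switched, so e is the middle locus and the order is f – e – dw.

e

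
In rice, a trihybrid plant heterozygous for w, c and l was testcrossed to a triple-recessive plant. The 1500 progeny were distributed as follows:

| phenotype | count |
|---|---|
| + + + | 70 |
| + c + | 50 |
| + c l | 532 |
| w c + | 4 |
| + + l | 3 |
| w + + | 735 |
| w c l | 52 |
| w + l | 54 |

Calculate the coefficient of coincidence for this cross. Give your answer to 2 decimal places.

The two most frequent reciprocal classes, + c l and w + +, are the parental types, so the F1 was + c l / w + +.
The two rarest classes, + + l and w c +, are the double crossovers. Comparing them with the parentals, only the c allele has switched, so c is the middle locus and the order is w – c – l.
w–c: (122 + 7)/1500 = 0.0860; c–l: (104 + 7)/1500 = 0.0740.
Expected DCO frequency = 0.0860 × 0.0740 ≈ 0.00636; observed = 7/1500 ≈ 0.00467.
Coefficient of coincidence = 0.00467/0.00636 ≈ 0.73.

0.73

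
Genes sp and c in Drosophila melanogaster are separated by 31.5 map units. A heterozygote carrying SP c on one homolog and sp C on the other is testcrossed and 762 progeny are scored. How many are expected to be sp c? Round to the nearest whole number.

120

A map distance of 31.5 map units corresponds to a recombination frequency of 0.315.
The F1 is SP c / sp C, so sp c is a recombinant gamete class with expected frequency r/2 = 0.315/2 = 0.1575.
Expected number = 0.1575 × 762 = 120.02 ≈ 120.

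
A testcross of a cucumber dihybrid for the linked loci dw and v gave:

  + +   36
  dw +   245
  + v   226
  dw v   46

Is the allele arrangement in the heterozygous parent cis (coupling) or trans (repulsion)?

The two most frequent classes are + v (226) and dw + (245); these are the parental (non-recombinant) types.
So the F1 carried + v on one chromosome and dw + on the other — the recessive alleles are on opposite chromosomes (trans / repulsion).

trans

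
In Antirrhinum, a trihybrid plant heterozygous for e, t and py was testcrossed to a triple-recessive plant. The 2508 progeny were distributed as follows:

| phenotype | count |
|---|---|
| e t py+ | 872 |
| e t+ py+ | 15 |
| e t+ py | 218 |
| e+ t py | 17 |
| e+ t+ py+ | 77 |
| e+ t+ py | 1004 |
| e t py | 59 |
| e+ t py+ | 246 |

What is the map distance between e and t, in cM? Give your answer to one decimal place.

19.8 cM

The two most frequent reciprocal classes, e t py+ and e+ t+ py, are the parental types, so the F1 was e t py+ / e+ t+ py.
The two rarest classes, e t+ py+ and e+ t py, are the double crossovers. Comparing them with the parentals, only the t allele has switched, so t is the middle locus and the order is e – t – py.
Crossovers in the e–t interval produce the single-crossover classes e+ t py+ and e t+ py (246 + 218 = 464) plus the double crossovers (32).
RF(e–t) = (464 + 32) / 2508 = 496/2508 = 0.1978 → 19.8 cM.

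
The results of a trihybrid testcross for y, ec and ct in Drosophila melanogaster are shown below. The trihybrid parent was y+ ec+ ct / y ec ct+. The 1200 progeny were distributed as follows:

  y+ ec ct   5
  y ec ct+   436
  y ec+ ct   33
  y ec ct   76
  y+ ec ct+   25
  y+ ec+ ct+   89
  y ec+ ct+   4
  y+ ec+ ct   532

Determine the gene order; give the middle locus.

The two rarest classes, y+ ec ct and y ec+ ct+, are the double crossovers. Comparing them with the parentals, only the ec allele has switched, so ec is the middle locus and the order is y – ec – ct.

ec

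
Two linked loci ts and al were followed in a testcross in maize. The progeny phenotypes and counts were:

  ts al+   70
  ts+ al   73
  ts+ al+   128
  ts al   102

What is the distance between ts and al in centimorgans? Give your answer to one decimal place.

38.3 centimorgans

The two most frequent classes, ts+ al+ (128) and ts al (102), are the parental types, so the F1 was ts+ al+ / ts al.
The recombinant classes are ts+ al and ts al+: 73 + 70 = 143.
Recombination frequency = 143/373 = 0.3834 ≈ 38.3%, i.e. 38.3 centimorgans.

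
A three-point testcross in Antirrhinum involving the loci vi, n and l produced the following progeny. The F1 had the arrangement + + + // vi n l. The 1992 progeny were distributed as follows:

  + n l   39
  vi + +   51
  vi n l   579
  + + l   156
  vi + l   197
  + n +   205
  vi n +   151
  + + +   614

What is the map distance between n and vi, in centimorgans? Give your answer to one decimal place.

The two rarest classes, vi + + and + n l, are the double crossovers. Comparing them with the parentals, only the vi allele has switched, so vi is the middle locus and the order is l – vi – n.
Crossovers in the vi–n interval produce the single-crossover classes + n + and vi + l (205 + 197 = 402) plus the double crossovers (90).
RF(vi–n) = (402 + 90) / 1992 = 492/1992 = 0.2470 → 24.7 centimorgans.

24.7 centimorgans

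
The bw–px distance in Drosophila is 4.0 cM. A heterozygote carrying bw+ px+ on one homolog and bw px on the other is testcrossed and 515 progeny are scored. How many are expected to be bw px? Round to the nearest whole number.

247

A map distance of 4.0 cM corresponds to a recombination frequency of 0.040.
The F1 is bw+ px+ / bw px, so bw px is a parental gamete class with expected frequency (1 − r)/2 = 0.960/2 = 0.4800.
Expected number = 0.4800 × 515 = 247.20 ≈ 247.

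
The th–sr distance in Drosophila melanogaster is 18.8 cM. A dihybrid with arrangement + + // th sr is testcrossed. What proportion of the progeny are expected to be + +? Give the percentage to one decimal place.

40.6%

A map distance of 18.8 cM corresponds to a recombination frequency of 0.188.
The F1 is + + / th sr, so + + is a parental gamete class with expected frequency (1 − r)/2 = 0.812/2 = 0.4060.
That is 0.4060 = 40.6% of the progeny.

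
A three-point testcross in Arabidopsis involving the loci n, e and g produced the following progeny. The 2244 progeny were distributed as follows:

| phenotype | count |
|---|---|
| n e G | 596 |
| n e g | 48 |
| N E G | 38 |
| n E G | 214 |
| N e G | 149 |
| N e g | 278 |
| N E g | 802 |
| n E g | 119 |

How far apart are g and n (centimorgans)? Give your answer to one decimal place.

15.8 centimorgans

The two most frequent reciprocal classes, n e G and N E g, are the parental types, so the F1 was n e G / N E g.
The two rarest classes, n e g and N E G, are the double crossovers. Comparing them with the parentals, only the g allele has switched, so g is the middle locus and the order is n – g – e.
Crossovers in the n–g interval produce the single-crossover classes N e G and n E g (149 + 119 = 268) plus the double crossovers (86).
RF(n–g) = (268 + 86) / 2244 = 354/2244 = 0.1578 → 15.8 centimorgans.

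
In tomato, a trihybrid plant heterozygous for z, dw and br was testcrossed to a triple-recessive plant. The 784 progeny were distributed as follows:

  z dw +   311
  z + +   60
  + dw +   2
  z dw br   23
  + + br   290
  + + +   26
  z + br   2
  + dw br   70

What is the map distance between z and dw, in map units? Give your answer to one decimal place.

The two most frequent reciprocal classes, z dw + and + + br, are the parental types, so the F1 was z dw + / + + br.
The two rarest classes, + dw + and z + br, are the double crossovers. Comparing them with the parentals, only the z allele has switched, so z is the middle locus and the order is br – z – dw.
Crossovers in the z–dw interval produce the single-crossover classes z + + and + dw br (60 + 70 = 130) plus the double crossovers (4).
RF(z–dw) = (130 + 4) / 784 = 134/784 = 0.1709 → 17.1 map units.

17.1 map units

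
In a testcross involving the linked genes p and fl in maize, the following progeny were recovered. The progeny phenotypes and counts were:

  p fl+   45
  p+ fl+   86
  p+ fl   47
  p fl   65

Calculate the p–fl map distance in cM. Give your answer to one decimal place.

The two most frequent classes, p+ fl+ (86) and p fl (65), are the parental types, so the F1 was p+ fl+ / p fl.
The recombinant classes are p+ fl and p fl+: 47 + 45 = 92.
Recombination frequency = 92/243 = 0.3786 ≈ 37.9%, i.e. 37.9 cM.

37.9 cM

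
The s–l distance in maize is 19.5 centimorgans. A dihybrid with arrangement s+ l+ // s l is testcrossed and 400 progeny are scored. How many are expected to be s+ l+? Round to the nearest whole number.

161

A map distance of 19.5 centimorgans corresponds to a recombination frequency of 0.195.
The F1 is s+ l+ / s l, so s+ l+ is a parental gamete class with expected frequency (1 − r)/2 = 0.805/2 = 0.4025.
Expected number = 0.4025 × 400 = 161.00 ≈ 161.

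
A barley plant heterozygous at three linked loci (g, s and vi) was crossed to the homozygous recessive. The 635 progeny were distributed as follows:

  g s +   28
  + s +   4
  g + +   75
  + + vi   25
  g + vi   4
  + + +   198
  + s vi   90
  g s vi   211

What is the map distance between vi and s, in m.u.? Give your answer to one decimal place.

The two most frequent reciprocal classes, g s vi and + + +, are the parental types, so the F1 was g s vi / + + +.
The two rarest classes, g + vi and + s +, are the double crossovers. Comparing them with the parentals, only the s allele has switched, so s is the middle locus and the order is g – s – vi.
Crossovers in the s–vi interval produce the single-crossover classes g s + and + + vi (28 + 25 = 53) plus the double crossovers (8).
RF(s–vi) = (53 + 8) / 635 = 61/635 = 0.0961 → 9.6 m.u.

9.6 m.u.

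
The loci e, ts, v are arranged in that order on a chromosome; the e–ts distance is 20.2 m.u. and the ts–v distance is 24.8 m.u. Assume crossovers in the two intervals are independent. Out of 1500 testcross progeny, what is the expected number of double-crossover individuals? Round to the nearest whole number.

Map distances give recombination frequencies of 0.202 and 0.248 for the two intervals.
With no interference, expected double-crossover frequency = 0.202 × 0.248 = 0.05010.
Expected number = 0.05010 × 1500 = 75.14 ≈ 75.

75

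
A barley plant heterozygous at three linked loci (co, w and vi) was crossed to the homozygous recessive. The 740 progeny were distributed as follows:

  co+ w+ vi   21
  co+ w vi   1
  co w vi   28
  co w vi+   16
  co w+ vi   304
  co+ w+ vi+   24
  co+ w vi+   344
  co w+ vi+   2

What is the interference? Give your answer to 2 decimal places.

The two most frequent reciprocal classes, co w+ vi and co+ w vi+, are the parental types, so the F1 was co w+ vi / co+ w vi+.
The two rarest classes, co w+ vi+ and co+ w vi, are the double crossovers. Comparing them with the parentals, only the vi allele has switched, so vi is the middle locus and the order is w – vi – co.
w–vi: (52 + 3)/740 = 0.0743; vi–co: (37 + 3)/740 = 0.0541.
Expected DCO frequency = 0.0743 × 0.0541 ≈ 0.00402; observed = 3/740 ≈ 0.00405.
Coefficient of coincidence = 0.00405/0.00402 ≈ 1.01; interference = 1 − 1.01 = -0.01.

-0.01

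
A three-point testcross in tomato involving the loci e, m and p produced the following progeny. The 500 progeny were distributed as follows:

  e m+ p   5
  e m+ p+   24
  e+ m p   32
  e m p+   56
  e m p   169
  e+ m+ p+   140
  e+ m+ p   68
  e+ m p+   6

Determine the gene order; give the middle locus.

m

The two most frequent reciprocal classes, e m p and e+ m+ p+, are the parental types, so the F1 was e m p / e+ m+ p+.
The two rarest classes, e m+ p and e+ m p+, are the double crossovers. Comparing them with the parentals, only the m allele has switched, so m is the middle locus and the order is p – m – e.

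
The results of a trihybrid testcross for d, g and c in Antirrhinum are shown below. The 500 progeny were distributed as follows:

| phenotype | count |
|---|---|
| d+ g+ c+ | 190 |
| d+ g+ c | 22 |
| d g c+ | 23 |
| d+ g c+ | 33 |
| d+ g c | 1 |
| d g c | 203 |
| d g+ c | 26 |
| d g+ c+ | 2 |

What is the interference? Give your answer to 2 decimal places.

0.50

The two most frequent reciprocal classes, d+ g+ c+ and d g c, are the parental types, so the F1 was d+ g+ c+ / d g c.
The two rarest classes, d g+ c+ and d+ g c, are the double crossovers. Comparing them with the parentals, only the d allele has switched, so d is the middle locus and the order is c – d – g.
c–d: (45 + 3)/500 = 0.0960; d–g: (59 + 3)/500 = 0.1240.
Expected DCO frequency = 0.0960 × 0.1240 ≈ 0.01190; observed = 3/500 ≈ 0.00600.
Coefficient of coincidence = 0.00600/0.01190 ≈ 0.50; interference = 1 − 0.50 = 0.50.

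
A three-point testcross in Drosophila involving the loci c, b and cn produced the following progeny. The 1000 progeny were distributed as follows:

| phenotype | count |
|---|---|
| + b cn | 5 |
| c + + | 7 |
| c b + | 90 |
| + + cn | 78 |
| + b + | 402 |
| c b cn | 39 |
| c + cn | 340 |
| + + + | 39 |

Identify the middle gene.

The two most frequent reciprocal classes, c + cn and + b +, are the parental types, so the F1 was c + cn / + b +.
The two rarest classes, c + + and + b cn, are the double crossovers. Comparing them with the parentals, only the cn allele has switched, so cn is the middle locus and the order is c – cn – b.

cn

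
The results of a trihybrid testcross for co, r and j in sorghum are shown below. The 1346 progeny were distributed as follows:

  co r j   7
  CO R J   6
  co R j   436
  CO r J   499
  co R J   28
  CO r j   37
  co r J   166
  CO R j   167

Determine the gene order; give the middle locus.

The two most frequent reciprocal classes, CO r J and co R j, are the parental types, so the F1 was CO r J / co R j.
The two rarest classes, CO R J and co r j, are the double crossovers. Comparing them with the parentals, only the r allele has switched, so r is the middle locus and the order is co – r – j.

r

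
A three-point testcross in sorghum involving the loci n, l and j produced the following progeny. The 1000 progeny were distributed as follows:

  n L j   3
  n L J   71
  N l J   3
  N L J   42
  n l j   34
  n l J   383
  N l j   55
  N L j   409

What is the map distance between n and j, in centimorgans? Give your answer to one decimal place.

The two most frequent reciprocal classes, n l J and N L j, are the parental types, so the F1 was n l J / N L j.
The two rarest classes, N l J and n L j, are the double crossovers. Comparing them with the parentals, only the n allele has switched, so n is the middle locus and the order is j – n – l.
Crossovers in the j–n interval produce the single-crossover classes n l j and N L J (34 + 42 = 76) plus the double crossovers (6).
RF(j–n) = (76 + 6) / 1000 = 82/1000 = 0.0820 → 8.2 centimorgans.

8.2 centimorgans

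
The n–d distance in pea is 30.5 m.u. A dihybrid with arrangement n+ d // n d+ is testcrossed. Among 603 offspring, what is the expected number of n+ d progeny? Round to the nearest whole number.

210

A map distance of 30.5 m.u. corresponds to a recombination frequency of 0.305.
The F1 is n+ d / n d+, so n+ d is a parental gamete class with expected frequency (1 − r)/2 = 0.695/2 = 0.3475.
Expected number = 0.3475 × 603 = 209.54 ≈ 210.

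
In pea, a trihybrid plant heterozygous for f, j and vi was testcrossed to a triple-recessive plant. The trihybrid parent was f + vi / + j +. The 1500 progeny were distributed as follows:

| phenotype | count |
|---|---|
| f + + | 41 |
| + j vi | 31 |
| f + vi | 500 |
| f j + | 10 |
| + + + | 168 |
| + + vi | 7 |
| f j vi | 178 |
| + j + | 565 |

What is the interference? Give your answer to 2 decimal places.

0.21

The two rarest classes, + + vi and f j +, are the double crossovers. Comparing them with the parentals, only the f allele has switched, so f is the middle locus and the order is j – f – vi.
j–f: (346 + 17)/1500 = 0.2420; f–vi: (72 + 17)/1500 = 0.0593.
Expected DCO frequency = 0.2420 × 0.0593 ≈ 0.01435; observed = 17/1500 ≈ 0.01133.
Coefficient of coincidence = 0.01133/0.01435 ≈ 0.79; interference = 1 − 0.79 = 0.21.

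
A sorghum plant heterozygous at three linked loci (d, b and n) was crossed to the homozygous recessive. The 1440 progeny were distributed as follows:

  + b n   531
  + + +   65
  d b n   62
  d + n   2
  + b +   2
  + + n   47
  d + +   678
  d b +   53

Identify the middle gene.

The two most frequent reciprocal classes, + b n and d + +, are the parental types, so the F1 was + b n / d + +.
The two rarest classes, + b + and d + n, are the double crossovers. Comparing them with the parentals, only the n allele has switched, so n is the middle locus and the order is b – n – d.

n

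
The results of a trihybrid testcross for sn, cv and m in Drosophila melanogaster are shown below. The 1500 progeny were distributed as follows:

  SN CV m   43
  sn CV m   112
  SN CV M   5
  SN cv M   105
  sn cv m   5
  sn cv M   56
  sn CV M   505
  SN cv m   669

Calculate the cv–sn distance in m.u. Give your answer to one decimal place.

7.3 m.u.

The two most frequent reciprocal classes, SN cv m and sn CV M, are the parental types, so the F1 was SN cv m / sn CV M.
The two rarest classes, sn cv m and SN CV M, are the double crossovers. Comparing them with the parentals, only the sn allele has switched, so sn is the middle locus and the order is cv – sn – m.
Crossovers in the cv–sn interval produce the single-crossover classes SN CV m and sn cv M (43 + 56 = 99) plus the double crossovers (10).
RF(cv–sn) = (99 + 10) / 1500 = 109/1500 = 0.0727 → 7.3 m.u.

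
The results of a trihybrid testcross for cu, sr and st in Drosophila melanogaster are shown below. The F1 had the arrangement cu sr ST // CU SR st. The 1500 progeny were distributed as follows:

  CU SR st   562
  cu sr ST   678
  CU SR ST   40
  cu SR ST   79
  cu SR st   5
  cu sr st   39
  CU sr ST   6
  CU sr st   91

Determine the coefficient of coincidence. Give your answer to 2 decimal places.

The two rarest classes, CU sr ST and cu SR st, are the double crossovers. Comparing them with the parentals, only the cu allele has switched, so cu is the middle locus and the order is st – cu – sr.
st–cu: (79 + 11)/1500 = 0.0600; cu–sr: (170 + 11)/1500 = 0.1207.
Expected DCO frequency = 0.0600 × 0.1207 ≈ 0.00724; observed = 11/1500 ≈ 0.00733.
Coefficient of coincidence = 0.00733/0.00724 ≈ 1.01.

1.01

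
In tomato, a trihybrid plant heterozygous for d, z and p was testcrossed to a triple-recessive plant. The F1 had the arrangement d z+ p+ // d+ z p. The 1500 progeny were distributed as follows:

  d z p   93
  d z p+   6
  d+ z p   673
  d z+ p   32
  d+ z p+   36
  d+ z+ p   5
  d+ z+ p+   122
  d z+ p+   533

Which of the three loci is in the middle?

z

The two rarest classes, d z p+ and d+ z+ p, are the double crossovers. Comparing them with the parentals, only the z allele has switched, so z is the middle locus and the order is d – z – p.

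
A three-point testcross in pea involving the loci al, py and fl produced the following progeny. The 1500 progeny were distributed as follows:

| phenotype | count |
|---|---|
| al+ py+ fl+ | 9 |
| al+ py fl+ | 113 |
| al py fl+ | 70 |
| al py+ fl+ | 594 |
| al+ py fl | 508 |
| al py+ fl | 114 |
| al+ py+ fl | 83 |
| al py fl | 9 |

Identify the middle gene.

al

The two most frequent reciprocal classes, al py+ fl+ and al+ py fl, are the parental types, so the F1 was al py+ fl+ / al+ py fl.
The two rarest classes, al+ py+ fl+ and al py fl, are the double crossovers. Comparing them with the parentals, only the al allele has switched, so al is the middle locus and the order is fl – al – py.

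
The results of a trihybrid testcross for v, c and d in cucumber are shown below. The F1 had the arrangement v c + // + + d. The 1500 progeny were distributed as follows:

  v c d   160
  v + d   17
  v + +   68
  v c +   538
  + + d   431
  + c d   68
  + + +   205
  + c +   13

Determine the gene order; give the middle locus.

The two rarest classes, + c + and v + d, are the double crossovers. Comparing them with the parentals, only the v allele has switched, so v is the middle locus and the order is c – v – d.

v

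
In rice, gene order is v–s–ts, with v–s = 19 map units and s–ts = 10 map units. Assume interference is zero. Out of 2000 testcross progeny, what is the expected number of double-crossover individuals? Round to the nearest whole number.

38

Map distances give recombination frequencies of 0.190 and 0.100 for the two intervals.
With no interference, expected double-crossover frequency = 0.190 × 0.100 = 0.01900.
Expected number = 0.01900 × 2000 = 38.00 ≈ 38.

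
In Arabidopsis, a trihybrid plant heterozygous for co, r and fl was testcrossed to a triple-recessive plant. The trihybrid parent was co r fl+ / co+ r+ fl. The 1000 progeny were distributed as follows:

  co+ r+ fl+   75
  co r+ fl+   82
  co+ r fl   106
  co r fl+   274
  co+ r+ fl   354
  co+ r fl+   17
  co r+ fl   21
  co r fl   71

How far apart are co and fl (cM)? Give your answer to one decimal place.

18.4 cM

The two rarest classes, co+ r fl+ and co r+ fl, are the double crossovers. Comparing them with the parentals, only the co allele has switched, so co is the middle locus and the order is fl – co – r.
Crossovers in the fl–co interval produce the single-crossover classes co r fl and co+ r+ fl+ (71 + 75 = 146) plus the double crossovers (38).
RF(fl–co) = (146 + 38) / 1000 = 184/1000 = 0.1840 → 18.4 cM.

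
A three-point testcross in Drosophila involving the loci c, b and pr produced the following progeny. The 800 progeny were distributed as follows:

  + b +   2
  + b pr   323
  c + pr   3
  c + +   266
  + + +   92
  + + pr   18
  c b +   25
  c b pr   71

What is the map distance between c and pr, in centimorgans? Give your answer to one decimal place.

21.0 centimorgans

The two most frequent reciprocal classes, c + + and + b pr, are the parental types, so the F1 was c + + / + b pr.
The two rarest classes, c + pr and + b +, are the double crossovers. Comparing them with the parentals, only the pr allele has switched, so pr is the middle locus and the order is c – pr – b.
Crossovers in the c–pr interval produce the single-crossover classes + + + and c b pr (92 + 71 = 163) plus the double crossovers (5).
RF(c–pr) = (163 + 5) / 800 = 168/800 = 0.2100 → 21.0 centimorgans.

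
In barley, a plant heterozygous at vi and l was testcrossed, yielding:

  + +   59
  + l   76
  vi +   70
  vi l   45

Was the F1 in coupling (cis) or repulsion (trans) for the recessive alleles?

trans

The two most frequent classes are + l (76) and vi + (70); these are the parental (non-recombinant) types.
So the F1 carried + l on one chromosome and vi + on the other — the recessive alleles are on opposite chromosomes (trans / repulsion).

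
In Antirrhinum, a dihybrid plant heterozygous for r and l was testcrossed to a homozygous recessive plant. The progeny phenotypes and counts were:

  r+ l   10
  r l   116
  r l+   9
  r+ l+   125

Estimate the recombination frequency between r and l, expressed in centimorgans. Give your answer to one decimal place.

7.3 centimorgans

The two most frequent classes, r+ l+ (125) and r l (116), are the parental types, so the F1 was r+ l+ / r l.
The recombinant classes are r+ l and r l+: 10 + 9 = 19.
Recombination frequency = 19/260 = 0.0731 ≈ 7.3%, i.e. 7.3 centimorgans.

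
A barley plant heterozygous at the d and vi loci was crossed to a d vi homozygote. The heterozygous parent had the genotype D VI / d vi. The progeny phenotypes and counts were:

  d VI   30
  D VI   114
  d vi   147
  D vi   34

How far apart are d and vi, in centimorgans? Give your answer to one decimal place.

The recombinant classes are D vi and d VI: 34 + 30 = 64.
Recombination frequency = 64/325 = 0.1969 ≈ 19.7%, i.e. 19.7 centimorgans.

19.7 centimorgans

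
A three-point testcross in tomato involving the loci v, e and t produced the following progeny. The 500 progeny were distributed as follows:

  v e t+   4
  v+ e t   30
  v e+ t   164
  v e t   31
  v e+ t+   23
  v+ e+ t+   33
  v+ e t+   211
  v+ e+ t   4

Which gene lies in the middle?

v

The two most frequent reciprocal classes, v+ e t+ and v e+ t, are the parental types, so the F1 was v+ e t+ / v e+ t.
The two rarest classes, v e t+ and v+ e+ t, are the double crossovers. Comparing them with the parentals, only the v allele has switched, so v is the middle locus and the order is t – v – e.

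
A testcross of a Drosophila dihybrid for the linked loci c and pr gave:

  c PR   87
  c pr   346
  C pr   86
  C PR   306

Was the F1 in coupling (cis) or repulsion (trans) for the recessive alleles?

The two most frequent classes are C PR (306) and c pr (346); these are the parental (non-recombinant) types.
So the F1 carried C PR on one chromosome and c pr on the other — the recessive alleles are on the same chromosome (cis / coupling).

cis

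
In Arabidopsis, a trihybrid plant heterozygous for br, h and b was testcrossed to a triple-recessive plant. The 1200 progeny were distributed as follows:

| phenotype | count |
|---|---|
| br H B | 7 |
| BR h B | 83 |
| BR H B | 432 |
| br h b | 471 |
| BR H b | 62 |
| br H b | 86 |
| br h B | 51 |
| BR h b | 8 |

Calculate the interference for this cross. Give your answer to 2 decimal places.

The two most frequent reciprocal classes, br h b and BR H B, are the parental types, so the F1 was br h b / BR H B.
The two rarest classes, BR h b and br H B, are the double crossovers. Comparing them with the parentals, only the br allele has switched, so br is the middle locus and the order is h – br – b.
h–br: (169 + 15)/1200 = 0.1533; br–b: (113 + 15)/1200 = 0.1067.
Expected DCO frequency = 0.1533 × 0.1067 ≈ 0.01636; observed = 15/1200 ≈ 0.01250.
Coefficient of coincidence = 0.01250/0.01636 ≈ 0.76; interference = 1 − 0.76 = 0.24.

0.24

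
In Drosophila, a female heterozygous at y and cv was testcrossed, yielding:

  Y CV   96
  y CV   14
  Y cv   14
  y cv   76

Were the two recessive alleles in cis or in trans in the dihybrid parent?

cis

The two most frequent classes are Y CV (96) and y cv (76); these are the parental (non-recombinant) types.
So the F1 carried Y CV on one chromosome and y cv on the other — the recessive alleles are on the same chromosome (cis / coupling).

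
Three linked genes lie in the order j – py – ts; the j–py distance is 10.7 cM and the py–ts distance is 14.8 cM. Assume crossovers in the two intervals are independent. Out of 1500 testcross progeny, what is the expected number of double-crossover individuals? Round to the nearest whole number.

24

Map distances give recombination frequencies of 0.107 and 0.148 for the two intervals.
With no interference, expected double-crossover frequency = 0.107 × 0.148 = 0.01584.
Expected number = 0.01584 × 1500 = 23.75 ≈ 24.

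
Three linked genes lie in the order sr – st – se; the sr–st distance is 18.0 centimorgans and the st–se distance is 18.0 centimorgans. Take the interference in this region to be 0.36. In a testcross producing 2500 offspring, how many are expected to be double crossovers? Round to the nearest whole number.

52

Map distances give recombination frequencies of 0.180 and 0.180 for the two intervals.
With interference 0.36 (so coincidence = 0.64), expected double-crossover frequency = 0.180 × 0.180 × 0.64 = 0.02074.
Expected number = 0.02074 × 2500 = 51.84 ≈ 52.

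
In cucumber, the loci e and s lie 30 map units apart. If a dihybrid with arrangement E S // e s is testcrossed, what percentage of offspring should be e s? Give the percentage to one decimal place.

35.0%

A map distance of 30 map units corresponds to a recombination frequency of 0.300.
The F1 is E S / e s, so e s is a parental gamete class with expected frequency (1 − r)/2 = 0.700/2 = 0.3500.
That is 0.3500 = 35.0% of the progeny.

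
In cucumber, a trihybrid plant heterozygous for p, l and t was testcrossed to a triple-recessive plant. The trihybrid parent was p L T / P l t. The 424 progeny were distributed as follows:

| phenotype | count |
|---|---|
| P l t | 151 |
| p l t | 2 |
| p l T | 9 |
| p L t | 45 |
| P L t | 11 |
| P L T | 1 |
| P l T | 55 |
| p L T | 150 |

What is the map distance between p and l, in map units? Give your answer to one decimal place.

The two rarest classes, P L T and p l t, are the double crossovers. Comparing them with the parentals, only the p allele has switched, so p is the middle locus and the order is t – p – l.
Crossovers in the p–l interval produce the single-crossover classes p l T and P L t (9 + 11 = 20) plus the double crossovers (3).
RF(p–l) = (20 + 3) / 424 = 23/424 = 0.0542 → 5.4 map units.

5.4 map units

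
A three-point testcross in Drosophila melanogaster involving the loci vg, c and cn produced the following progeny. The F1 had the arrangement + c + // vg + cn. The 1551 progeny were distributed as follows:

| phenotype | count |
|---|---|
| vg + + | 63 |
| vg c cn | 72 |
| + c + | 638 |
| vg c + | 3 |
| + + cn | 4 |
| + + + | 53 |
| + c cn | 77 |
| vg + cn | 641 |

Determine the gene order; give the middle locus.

vg

The two rarest classes, vg c + and + + cn, are the double crossovers. Comparing them with the parentals, only the vg allele has switched, so vg is the middle locus and the order is c – vg – cn.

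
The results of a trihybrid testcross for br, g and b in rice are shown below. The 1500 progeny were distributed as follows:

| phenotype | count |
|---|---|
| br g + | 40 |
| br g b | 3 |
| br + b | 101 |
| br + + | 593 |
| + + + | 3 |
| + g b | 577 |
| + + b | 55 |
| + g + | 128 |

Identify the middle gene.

The two most frequent reciprocal classes, + g b and br + +, are the parental types, so the F1 was + g b / br + +.
The two rarest classes, br g b and + + +, are the double crossovers. Comparing them with the parentals, only the br allele has switched, so br is the middle locus and the order is b – br – g.

br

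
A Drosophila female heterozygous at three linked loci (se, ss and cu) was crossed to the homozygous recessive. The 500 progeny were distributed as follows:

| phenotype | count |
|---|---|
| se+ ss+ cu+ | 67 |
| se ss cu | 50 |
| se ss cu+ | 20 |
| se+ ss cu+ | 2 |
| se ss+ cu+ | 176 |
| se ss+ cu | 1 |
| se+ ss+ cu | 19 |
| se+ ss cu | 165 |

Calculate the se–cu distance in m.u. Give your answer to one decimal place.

The two most frequent reciprocal classes, se ss+ cu+ and se+ ss cu, are the parental types, so the F1 was se ss+ cu+ / se+ ss cu.
The two rarest classes, se ss+ cu and se+ ss cu+, are the double crossovers. Comparing them with the parentals, only the cu allele has switched, so cu is the middle locus and the order is ss – cu – se.
Crossovers in the cu–se interval produce the single-crossover classes se+ ss+ cu+ and se ss cu (67 + 50 = 117) plus the double crossovers (3).
RF(cu–se) = (117 + 3) / 500 = 120/500 = 0.2400 → 24.0 m.u.

24.0 m.u.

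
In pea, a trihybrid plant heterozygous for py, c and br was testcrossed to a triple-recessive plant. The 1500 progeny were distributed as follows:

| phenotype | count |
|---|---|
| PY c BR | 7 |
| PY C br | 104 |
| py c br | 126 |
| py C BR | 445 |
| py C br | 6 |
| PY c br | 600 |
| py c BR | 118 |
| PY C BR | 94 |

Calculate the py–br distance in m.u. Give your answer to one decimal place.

The two most frequent reciprocal classes, PY c br and py C BR, are the parental types, so the F1 was PY c br / py C BR.
The two rarest classes, PY c BR and py C br, are the double crossovers. Comparing them with the parentals, only the br allele has switched, so br is the middle locus and the order is c – br – py.
Crossovers in the br–py interval produce the single-crossover classes py c br and PY C BR (126 + 94 = 220) plus the double crossovers (13).
RF(br–py) = (220 + 13) / 1500 = 233/1500 = 0.1553 → 15.5 m.u.

15.5 m.u.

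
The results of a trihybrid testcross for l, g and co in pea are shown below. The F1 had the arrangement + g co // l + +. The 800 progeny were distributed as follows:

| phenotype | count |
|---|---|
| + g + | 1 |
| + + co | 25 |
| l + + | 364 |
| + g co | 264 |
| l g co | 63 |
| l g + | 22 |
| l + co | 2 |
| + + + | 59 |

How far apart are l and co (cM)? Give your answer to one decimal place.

The two rarest classes, + g + and l + co, are the double crossovers. Comparing them with the parentals, only the co allele has switched, so co is the middle locus and the order is g – co – l.
Crossovers in the co–l interval produce the single-crossover classes l g co and + + + (63 + 59 = 122) plus the double crossovers (3).
RF(co–l) = (122 + 3) / 800 = 125/800 = 0.1562 → 15.6 cM.

15.6 cM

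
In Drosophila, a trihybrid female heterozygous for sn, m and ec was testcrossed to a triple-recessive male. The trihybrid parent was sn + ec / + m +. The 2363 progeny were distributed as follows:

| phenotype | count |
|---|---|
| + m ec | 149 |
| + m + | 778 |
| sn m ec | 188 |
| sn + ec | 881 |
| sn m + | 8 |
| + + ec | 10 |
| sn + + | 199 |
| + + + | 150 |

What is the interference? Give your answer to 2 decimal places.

The two rarest classes, + + ec and sn m +, are the double crossovers. Comparing them with the parentals, only the sn allele has switched, so sn is the middle locus and the order is m – sn – ec.
m–sn: (338 + 18)/2363 = 0.1507; sn–ec: (348 + 18)/2363 = 0.1549.
Expected DCO frequency = 0.1507 × 0.1549 ≈ 0.02334; observed = 18/2363 ≈ 0.00762.
Coefficient of coincidence = 0.00762/0.02334 ≈ 0.33; interference = 1 − 0.33 = 0.67.

0.67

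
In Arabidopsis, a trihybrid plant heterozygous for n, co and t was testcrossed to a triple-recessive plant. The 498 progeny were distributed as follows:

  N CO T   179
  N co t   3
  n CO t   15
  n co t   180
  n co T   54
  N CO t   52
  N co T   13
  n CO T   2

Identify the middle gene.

n

The two most frequent reciprocal classes, N CO T and n co t, are the parental types, so the F1 was N CO T / n co t.
The two rarest classes, n CO T and N co t, are the double crossovers. Comparing them with the parentals, only the n allele has switched, so n is the middle locus and the order is co – n – t.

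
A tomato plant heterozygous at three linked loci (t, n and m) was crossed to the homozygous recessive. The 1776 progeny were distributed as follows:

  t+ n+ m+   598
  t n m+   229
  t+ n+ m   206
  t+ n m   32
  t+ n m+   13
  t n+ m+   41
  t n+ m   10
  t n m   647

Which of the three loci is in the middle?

The two most frequent reciprocal classes, t n m and t+ n+ m+, are the parental types, so the F1 was t n m / t+ n+ m+.
The two rarest classes, t n+ m and t+ n m+, are the double crossovers. Comparing them with the parentals, only the n allele has switched, so n is the middle locus and the order is m – n – t.

n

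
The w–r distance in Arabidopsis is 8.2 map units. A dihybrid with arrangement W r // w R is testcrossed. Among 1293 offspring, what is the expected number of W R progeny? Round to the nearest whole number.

53

A map distance of 8.2 map units corresponds to a recombination frequency of 0.082.
The F1 is W r / w R, so W R is a recombinant gamete class with expected frequency r/2 = 0.082/2 = 0.0410.
Expected number = 0.0410 × 1293 = 53.01 ≈ 53.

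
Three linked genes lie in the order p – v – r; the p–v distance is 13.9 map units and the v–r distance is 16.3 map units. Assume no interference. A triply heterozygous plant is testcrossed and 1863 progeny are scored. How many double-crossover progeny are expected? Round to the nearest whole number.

Map distances give recombination frequencies of 0.139 and 0.163 for the two intervals.
With no interference, expected double-crossover frequency = 0.139 × 0.163 = 0.02266.
Expected number = 0.02266 × 1863 = 42.21 ≈ 42.

42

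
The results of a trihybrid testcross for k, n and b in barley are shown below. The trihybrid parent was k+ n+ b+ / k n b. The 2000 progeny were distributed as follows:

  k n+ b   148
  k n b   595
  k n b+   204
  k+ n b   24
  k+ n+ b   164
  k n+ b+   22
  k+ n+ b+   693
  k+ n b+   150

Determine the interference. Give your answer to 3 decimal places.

The two rarest classes, k n+ b+ and k+ n b, are the double crossovers. Comparing them with the parentals, only the k allele has switched, so k is the middle locus and the order is b – k – n.
b–k: (368 + 46)/2000 = 0.2070; k–n: (298 + 46)/2000 = 0.1720.
Expected DCO frequency = 0.2070 × 0.1720 ≈ 0.03560; observed = 46/2000 ≈ 0.02300.
Coefficient of coincidence = 0.02300/0.03560 ≈ 0.646; interference = 1 − 0.646 = 0.354.

0.354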